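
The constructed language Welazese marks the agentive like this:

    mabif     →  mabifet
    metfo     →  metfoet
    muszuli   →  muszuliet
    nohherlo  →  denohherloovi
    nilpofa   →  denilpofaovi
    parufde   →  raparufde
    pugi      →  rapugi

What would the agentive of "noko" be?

denokoovi

"noko" begins with n-. The stems beginning with n- (nohherlo → denohherloovi, nilpofa → denilpofaovi) add de- … -ovi around the stem.
So noko → denokoovi.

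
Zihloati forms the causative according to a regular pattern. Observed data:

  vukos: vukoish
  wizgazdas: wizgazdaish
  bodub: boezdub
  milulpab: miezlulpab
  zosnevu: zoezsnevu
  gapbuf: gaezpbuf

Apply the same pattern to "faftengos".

wizgazdas and milulpab both have last vowel 'a' yet inflect differently (wizgazdaish, miezlulpab), so the last vowel is not what conditions the rule; the final letter is.
"faftengos" ends in -s. The stems ending in -s (vukos → vukoish, wizgazdas → wizgazdaish) drop the final letter and add -ish.
The other pattern: stems ending in -b, -f or -u insert -ez- after the first vowel.
So faftengos → faftengoish.

faftengoish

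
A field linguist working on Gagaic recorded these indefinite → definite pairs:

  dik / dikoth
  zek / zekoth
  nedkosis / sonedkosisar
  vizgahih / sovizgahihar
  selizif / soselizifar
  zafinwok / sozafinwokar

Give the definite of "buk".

"buk" has 1 vowel. The stems with 1 vowel (dik → dikoth, zek → zekoth) add -oth.
So buk → bukoth.

bukoth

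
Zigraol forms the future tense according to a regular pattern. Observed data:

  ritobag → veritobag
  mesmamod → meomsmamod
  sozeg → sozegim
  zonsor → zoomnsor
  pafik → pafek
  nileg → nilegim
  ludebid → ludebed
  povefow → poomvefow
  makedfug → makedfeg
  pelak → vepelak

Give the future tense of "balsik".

balsek

nileg and ritobag both end in -g yet inflect differently (nilegim, veritobag), so the final letter is not what conditions the rule; the last vowel is.
"balsik" has last vowel 'i'. The stems whose last vowel is 'i' (pafik → pafek, ludebid → ludebed) change the last vowel to 'e'.
So balsik → balsek.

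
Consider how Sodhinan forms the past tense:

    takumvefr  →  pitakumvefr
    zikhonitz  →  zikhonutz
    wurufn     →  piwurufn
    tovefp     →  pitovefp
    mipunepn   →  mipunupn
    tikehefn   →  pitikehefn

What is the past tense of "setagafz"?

pisetagafz

"setagafz" has second-to-last letter 'f'. The stems whose second-to-last letter is 'f' (tovefp → pitovefp, takumvefr → pitakumvefr, wurufn → piwurufn) add the prefix pi-.
So setagafz → pisetagafz.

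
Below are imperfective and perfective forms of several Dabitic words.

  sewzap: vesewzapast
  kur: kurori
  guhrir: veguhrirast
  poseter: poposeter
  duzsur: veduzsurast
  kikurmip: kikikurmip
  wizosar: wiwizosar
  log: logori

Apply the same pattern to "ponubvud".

kur and guhrir both end in -r yet inflect differently (kurori, veguhrirast), so the final letter is not what conditions the rule; the number of vowels is.
"ponubvud" has 3 vowels. The stems with 3 vowels (poseter → poposeter, wizosar → wiwizosar, kikurmip → kikikurmip) repeat the first consonant+vowel as a prefix.
The other patterns: stems with 1 vowel add -ori; stems with 2 vowels add ve- … -ast around the stem.
So ponubvud → poponubvud.

poponubvud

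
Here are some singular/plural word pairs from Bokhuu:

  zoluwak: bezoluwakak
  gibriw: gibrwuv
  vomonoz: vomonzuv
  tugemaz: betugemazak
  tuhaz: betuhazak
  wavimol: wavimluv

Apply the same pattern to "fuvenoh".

"fuvenoh" has last vowel 'o'. The stems whose last vowel is 'o' (vomonoz → vomonzuv, wavimol → wavimluv) delete the last vowel and add -uv.
So fuvenoh → fuvenhuv.

fuvenhuv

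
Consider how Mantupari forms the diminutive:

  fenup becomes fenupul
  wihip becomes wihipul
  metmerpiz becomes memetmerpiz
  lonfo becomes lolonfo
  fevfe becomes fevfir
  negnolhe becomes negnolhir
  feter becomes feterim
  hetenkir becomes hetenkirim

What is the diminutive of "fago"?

fafago

wihip and metmerpiz both have last vowel 'i' yet inflect differently (wihipul, memetmerpiz), so the last vowel is not what conditions the rule; the final letter is.
"fago" ends in -o. The one such stem in the data (lonfo → lolonfo) repeats the first consonant+vowel as a prefix (as does metmerpiz), so the same rule applies.
The other patterns: stems ending in -p add -ul; stems ending in -e drop the final letter and add -ir; stems ending in -r add -im.
So fago → fafago.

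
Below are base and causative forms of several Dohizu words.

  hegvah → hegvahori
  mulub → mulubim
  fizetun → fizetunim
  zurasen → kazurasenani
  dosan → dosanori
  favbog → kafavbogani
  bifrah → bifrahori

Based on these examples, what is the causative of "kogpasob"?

fizetun and zurasen both end in -n yet inflect differently (fizetunim, kazurasenani), so the final letter is not what conditions the rule; the last vowel is.
"kogpasob" has last vowel 'o'. The one such stem in the data (favbog → kafavbogani) adds ka- … -ani around the stem, so the same rule applies.
The other patterns: stems whose last vowel is 'u' add -im; stems whose last vowel is 'a' add -ori.
So kogpasob → kakogpasobani.

kakogpasobani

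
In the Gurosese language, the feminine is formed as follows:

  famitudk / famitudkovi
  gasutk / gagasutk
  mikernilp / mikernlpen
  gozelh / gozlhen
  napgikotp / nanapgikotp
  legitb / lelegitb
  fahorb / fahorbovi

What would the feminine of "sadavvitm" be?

sasadavvitm

napgikotp and mikernilp both end in -p yet inflect differently (nanapgikotp, mikernlpen), so the final letter is not what conditions the rule; the second-to-last letter is.
"sadavvitm" has second-to-last letter 't'. The stems whose second-to-last letter is 't' (napgikotp → nanapgikotp, legitb → lelegitb, gasutk → gagasutk) repeat the first consonant+vowel as a prefix.
The other patterns: stems whose second-to-last letter is 'l' delete the last vowel and add -en; stems whose second-to-last letter is 'd' or 'r' add -ovi.
So sadavvitm → sasadavvitm.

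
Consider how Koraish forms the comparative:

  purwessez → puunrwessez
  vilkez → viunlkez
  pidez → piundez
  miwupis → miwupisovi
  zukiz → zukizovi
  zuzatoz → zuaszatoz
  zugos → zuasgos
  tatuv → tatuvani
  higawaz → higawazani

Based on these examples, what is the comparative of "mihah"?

purwessez and zukiz both end in -z yet inflect differently (puunrwessez, zukizovi), so the final letter is not what conditions the rule; the last vowel is.
"mihah" has last vowel 'a'. The one such stem in the data (higawaz → higawazani) adds -ani, so the same rule applies.
The other patterns: stems whose last vowel is 'e' insert -un- after the first vowel; stems whose last vowel is 'i' add -ovi; stems whose last vowel is 'o' insert -as- after the first vowel.
So mihah → mihahani.

mihahani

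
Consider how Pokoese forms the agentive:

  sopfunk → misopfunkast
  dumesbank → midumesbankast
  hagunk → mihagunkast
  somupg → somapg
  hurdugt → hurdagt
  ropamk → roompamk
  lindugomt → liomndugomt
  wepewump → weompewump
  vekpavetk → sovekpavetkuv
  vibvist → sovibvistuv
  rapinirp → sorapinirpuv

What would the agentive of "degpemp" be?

deomgpemp

sopfunk and ropamk both end in -k yet inflect differently (misopfunkast, roompamk), so the final letter is not what conditions the rule; the second-to-last letter is.
"degpemp" has second-to-last letter 'm'. The stems whose second-to-last letter is 'm' (ropamk → roompamk, lindugomt → liomndugomt, wepewump → weompewump) insert -om- after the first vowel.
The other patterns: stems whose second-to-last letter is 'n' add mi- … -ast around the stem; stems whose second-to-last letter is 'g' or 'p' change the last vowel to 'a'; stems whose second-to-last letter is 'r', 's' or 't' add so- … -uv around the stem.
So degpemp → deomgpemp.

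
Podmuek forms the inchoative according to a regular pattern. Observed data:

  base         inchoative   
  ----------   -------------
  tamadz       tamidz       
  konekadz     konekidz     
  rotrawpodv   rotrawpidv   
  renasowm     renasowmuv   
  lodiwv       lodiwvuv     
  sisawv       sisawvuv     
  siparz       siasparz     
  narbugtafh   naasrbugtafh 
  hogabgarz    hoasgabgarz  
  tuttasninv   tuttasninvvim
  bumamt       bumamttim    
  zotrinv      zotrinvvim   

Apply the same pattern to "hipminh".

"hipminh" has second-to-last letter 'n'. The stems whose second-to-last letter is 'n' (tuttasninv → tuttasninvvim, zotrinv → zotrinvvim) double the final consonant and add -im.
So hipminh → hipminhhim.

hipminhhim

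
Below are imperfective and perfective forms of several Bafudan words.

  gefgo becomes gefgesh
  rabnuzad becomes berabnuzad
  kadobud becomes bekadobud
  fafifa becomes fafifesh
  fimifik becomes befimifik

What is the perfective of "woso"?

wosesh

rabnuzad and fafifa both have last vowel 'a' yet inflect differently (berabnuzad, fafifesh), so the last vowel is not what conditions the rule; whether the stem ends in a vowel or a consonant is.
"woso" ends in a vowel. The stems ending in a vowel (fafifa → fafifesh, gefgo → gefgesh) drop the final letter and add -esh.
The other pattern: stems ending in a consonant add the prefix be-.
So woso → wosesh.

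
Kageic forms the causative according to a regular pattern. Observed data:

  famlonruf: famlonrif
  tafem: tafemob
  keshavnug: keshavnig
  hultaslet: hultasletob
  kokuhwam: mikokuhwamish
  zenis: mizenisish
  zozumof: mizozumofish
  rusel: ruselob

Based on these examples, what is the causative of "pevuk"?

pevik

famlonruf and zozumof both end in -f yet inflect differently (famlonrif, mizozumofish), so the final letter is not what conditions the rule; the last vowel is.
"pevuk" has last vowel 'u'. The stems whose last vowel is 'u' (keshavnug → keshavnig, famlonruf → famlonrif) change the last vowel to 'i'.
So pevuk → pevik.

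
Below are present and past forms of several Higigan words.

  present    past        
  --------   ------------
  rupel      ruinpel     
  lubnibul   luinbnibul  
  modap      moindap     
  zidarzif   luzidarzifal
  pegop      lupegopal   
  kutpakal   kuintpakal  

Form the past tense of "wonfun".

pegop and modap both end in -p yet inflect differently (lupegopal, moindap), so the final letter is not what conditions the rule; the last vowel is.
"wonfun" has last vowel 'u'. The one such stem in the data (lubnibul → luinbnibul) inserts -in- after the first vowel (as do rupel, kutpakal), so the same rule applies.
The other pattern: stems whose last vowel is 'i' or 'o' add lu- … -al around the stem.
So wonfun → woinnfun.

woinnfun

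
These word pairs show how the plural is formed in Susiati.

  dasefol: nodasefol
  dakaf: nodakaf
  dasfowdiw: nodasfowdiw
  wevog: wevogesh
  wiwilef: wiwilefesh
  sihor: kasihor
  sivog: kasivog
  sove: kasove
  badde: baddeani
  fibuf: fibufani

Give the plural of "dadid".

nodadid

"dadid" begins with d-. The stems beginning with d- (dasefol → nodasefol, dakaf → nodakaf, dasfowdiw → nodasfowdiw) add the prefix no-.
So dadid → nodadid.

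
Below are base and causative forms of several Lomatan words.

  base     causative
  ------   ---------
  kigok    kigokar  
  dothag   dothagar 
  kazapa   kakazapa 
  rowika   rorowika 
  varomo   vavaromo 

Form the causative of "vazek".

dothag and kazapa both have last vowel 'a' yet inflect differently (dothagar, kakazapa), so the last vowel is not what conditions the rule; whether the stem ends in a vowel or a consonant is.
"vazek" ends in a consonant. The stems ending in a consonant (kigok → kigokar, dothag → dothagar) add -ar.
So vazek → vazekar.

vazekar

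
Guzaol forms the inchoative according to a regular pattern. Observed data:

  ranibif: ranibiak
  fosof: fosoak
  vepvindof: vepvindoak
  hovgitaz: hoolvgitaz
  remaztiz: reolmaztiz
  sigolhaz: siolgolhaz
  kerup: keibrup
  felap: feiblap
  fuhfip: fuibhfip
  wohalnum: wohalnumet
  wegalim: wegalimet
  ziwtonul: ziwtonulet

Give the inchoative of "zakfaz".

ranibif and remaztiz both have last vowel 'i' yet inflect differently (ranibiak, reolmaztiz), so the last vowel is not what conditions the rule; the final letter is.
"zakfaz" ends in -z. The stems ending in -z (hovgitaz → hoolvgitaz, remaztiz → reolmaztiz, sigolhaz → siolgolhaz) insert -ol- after the first vowel.
The other patterns: stems ending in -f drop the final letter and add -ak; stems ending in -p insert -ib- after the first vowel; stems ending in -l or -m add -et.
So zakfaz → zaolkfaz.

zaolkfaz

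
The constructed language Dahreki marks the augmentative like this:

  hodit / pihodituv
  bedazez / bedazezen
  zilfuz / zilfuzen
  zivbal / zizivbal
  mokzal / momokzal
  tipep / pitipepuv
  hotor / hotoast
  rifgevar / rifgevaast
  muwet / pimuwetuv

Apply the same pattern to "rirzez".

rirzezen

"rirzez" ends in -z. The stems ending in -z (zilfuz → zilfuzen, bedazez → bedazezen) add -en.
So rirzez → rirzezen.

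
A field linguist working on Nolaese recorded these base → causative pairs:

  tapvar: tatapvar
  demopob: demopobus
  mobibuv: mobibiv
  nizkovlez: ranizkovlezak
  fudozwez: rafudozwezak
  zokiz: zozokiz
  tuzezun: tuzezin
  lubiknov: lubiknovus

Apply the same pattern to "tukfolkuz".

fudozwez and zokiz both end in -z yet inflect differently (rafudozwezak, zozokiz), so the final letter is not what conditions the rule; the last vowel is.
"tukfolkuz" has last vowel 'u'. The stems whose last vowel is 'u' (mobibuv → mobibiv, tuzezun → tuzezin) change the last vowel to 'i'.
So tukfolkuz → tukfolkiz.

tukfolkiz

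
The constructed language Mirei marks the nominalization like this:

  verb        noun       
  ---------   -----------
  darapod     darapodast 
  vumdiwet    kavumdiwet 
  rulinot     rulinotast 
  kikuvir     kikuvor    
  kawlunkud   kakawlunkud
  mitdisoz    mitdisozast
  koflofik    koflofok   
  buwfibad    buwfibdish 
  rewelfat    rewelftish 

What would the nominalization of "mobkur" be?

kamobkur

"mobkur" has last vowel 'u'. The one such stem in the data (kawlunkud → kakawlunkud) adds the prefix ka-, so the same rule applies.
The other patterns: stems whose last vowel is 'o' add -ast; stems whose last vowel is 'i' change the last vowel to 'o'; stems whose last vowel is 'a' delete the last vowel and add -ish.
So mobkur → kamobkur.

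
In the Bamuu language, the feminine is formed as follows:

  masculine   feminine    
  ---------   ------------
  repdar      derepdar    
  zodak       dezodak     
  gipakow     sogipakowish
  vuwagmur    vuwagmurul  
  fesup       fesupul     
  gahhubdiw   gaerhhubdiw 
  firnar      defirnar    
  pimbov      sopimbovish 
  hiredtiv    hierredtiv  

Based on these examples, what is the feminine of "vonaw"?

"vonaw" has last vowel 'a'. The stems whose last vowel is 'a' (zodak → dezodak, repdar → derepdar, firnar → defirnar) add the prefix de-.
So vonaw → devonaw.

devonaw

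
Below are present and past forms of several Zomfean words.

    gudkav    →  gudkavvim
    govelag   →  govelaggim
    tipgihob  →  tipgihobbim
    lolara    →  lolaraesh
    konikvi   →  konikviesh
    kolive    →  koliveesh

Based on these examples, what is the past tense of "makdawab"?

makdawabbim

"makdawab" ends in a consonant. The stems ending in a consonant (govelag → govelaggim, tipgihob → tipgihobbim, gudkav → gudkavvim) double the final consonant and add -im.
So makdawab → makdawabbim.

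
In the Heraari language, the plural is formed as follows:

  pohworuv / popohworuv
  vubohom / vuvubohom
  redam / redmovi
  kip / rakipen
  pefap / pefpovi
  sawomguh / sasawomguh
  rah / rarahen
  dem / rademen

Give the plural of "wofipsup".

dem and redam both end in -m yet inflect differently (rademen, redmovi), so the final letter is not what conditions the rule; the number of vowels is.
"wofipsup" has 3 vowels. The stems with 3 vowels (vubohom → vuvubohom, pohworuv → popohworuv, sawomguh → sasawomguh) repeat the first consonant+vowel as a prefix.
The other patterns: stems with 1 vowel add ra- … -en around the stem; stems with 2 vowels delete the last vowel and add -ovi.
So wofipsup → wowofipsup.

wowofipsup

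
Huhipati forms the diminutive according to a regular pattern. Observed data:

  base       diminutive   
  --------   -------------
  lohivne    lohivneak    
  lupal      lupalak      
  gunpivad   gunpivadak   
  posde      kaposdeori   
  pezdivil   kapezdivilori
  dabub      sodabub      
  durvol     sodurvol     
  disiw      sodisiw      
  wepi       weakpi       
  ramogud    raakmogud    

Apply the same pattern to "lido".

lidoak

lohivne and posde both end in -e yet inflect differently (lohivneak, kaposdeori), so the final letter is not what conditions the rule; the first letter is.
"lido" begins with l-. The stems beginning with l- (lohivne → lohivneak, lupal → lupalak) add -ak.
So lido → lidoak.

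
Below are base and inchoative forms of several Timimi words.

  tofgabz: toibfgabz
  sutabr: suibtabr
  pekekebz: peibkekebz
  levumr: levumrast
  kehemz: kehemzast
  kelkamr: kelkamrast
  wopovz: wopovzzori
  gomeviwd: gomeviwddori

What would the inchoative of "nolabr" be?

"nolabr" has second-to-last letter 'b'. The stems whose second-to-last letter is 'b' (tofgabz → toibfgabz, sutabr → suibtabr, pekekebz → peibkekebz) insert -ib- after the first vowel.
The other patterns: stems whose second-to-last letter is 'm' add -ast; stems whose second-to-last letter is 'v' or 'w' double the final consonant and add -ori.
So nolabr → noiblabr.

noiblabr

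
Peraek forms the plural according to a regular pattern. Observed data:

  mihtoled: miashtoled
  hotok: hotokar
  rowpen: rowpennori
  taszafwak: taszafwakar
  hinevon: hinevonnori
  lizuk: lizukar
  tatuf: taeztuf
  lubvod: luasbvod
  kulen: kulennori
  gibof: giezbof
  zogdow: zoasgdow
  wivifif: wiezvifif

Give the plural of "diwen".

"diwen" ends in -n. The stems ending in -n (rowpen → rowpennori, kulen → kulennori, hinevon → hinevonnori) double the final consonant and add -ori.
So diwen → diwennori.

diwennori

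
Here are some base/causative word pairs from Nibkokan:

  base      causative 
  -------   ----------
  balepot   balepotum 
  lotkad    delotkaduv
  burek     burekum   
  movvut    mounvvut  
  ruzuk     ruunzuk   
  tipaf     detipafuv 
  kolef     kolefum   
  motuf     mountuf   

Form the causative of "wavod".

motuf and tipaf both end in -f yet inflect differently (mountuf, detipafuv), so the final letter is not what conditions the rule; the last vowel is.
"wavod" has last vowel 'o'. The one such stem in the data (balepot → balepotum) adds -um, so the same rule applies.
The other patterns: stems whose last vowel is 'u' insert -un- after the first vowel; stems whose last vowel is 'a' add de- … -uv around the stem.
So wavod → wavodum.

wavodum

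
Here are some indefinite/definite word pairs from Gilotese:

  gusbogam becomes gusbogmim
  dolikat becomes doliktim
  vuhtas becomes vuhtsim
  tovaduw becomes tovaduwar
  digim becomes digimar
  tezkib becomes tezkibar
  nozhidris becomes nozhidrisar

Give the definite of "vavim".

vavimar

"vavim" has last vowel 'i'. The stems whose last vowel is 'i' (digim → digimar, tezkib → tezkibar, nozhidris → nozhidrisar) add -ar.
So vavim → vavimar.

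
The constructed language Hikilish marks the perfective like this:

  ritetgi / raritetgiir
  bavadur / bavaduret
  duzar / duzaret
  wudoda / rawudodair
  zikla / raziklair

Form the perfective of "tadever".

tadeveret

duzar and wudoda both have last vowel 'a' yet inflect differently (duzaret, rawudodair), so the last vowel is not what conditions the rule; the final letter is.
"tadever" ends in -r. The stems ending in -r (duzar → duzaret, bavadur → bavaduret) add -et.
The other pattern: stems ending in -a or -i add ra- … -ir around the stem.
So tadever → tadeveret.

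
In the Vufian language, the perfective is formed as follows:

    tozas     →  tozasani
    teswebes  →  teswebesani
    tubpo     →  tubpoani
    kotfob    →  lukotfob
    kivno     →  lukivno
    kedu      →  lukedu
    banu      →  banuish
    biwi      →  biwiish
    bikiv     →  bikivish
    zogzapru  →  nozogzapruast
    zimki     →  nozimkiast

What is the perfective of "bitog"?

bitogish

tubpo and kivno both end in -o yet inflect differently (tubpoani, lukivno), so the final letter is not what conditions the rule; the first letter is.
"bitog" begins with b-. The stems beginning with b- (banu → banuish, biwi → biwiish, bikiv → bikivish) add -ish.
So bitog → bitogish.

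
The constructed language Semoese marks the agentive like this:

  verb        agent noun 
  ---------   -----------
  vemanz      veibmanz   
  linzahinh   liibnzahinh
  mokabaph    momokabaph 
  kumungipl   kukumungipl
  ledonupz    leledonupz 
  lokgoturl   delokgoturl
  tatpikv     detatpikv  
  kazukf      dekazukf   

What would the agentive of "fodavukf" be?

defodavukf

linzahinh and mokabaph both end in -h yet inflect differently (liibnzahinh, momokabaph), so the final letter is not what conditions the rule; the second-to-last letter is.
"fodavukf" has second-to-last letter 'k'. The stems whose second-to-last letter is 'k' (tatpikv → detatpikv, kazukf → dekazukf) add the prefix de-.
So fodavukf → defodavukf.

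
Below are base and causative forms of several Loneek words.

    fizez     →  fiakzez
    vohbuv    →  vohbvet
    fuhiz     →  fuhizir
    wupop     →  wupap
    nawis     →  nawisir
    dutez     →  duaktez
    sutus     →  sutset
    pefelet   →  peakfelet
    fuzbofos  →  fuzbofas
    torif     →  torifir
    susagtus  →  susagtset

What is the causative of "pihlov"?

fuzbofos and sutus both end in -s yet inflect differently (fuzbofas, sutset), so the final letter is not what conditions the rule; the last vowel is.
"pihlov" has last vowel 'o'. The stems whose last vowel is 'o' (wupop → wupap, fuzbofos → fuzbofas) change the last vowel to 'a'.
So pihlov → pihlav.

pihlav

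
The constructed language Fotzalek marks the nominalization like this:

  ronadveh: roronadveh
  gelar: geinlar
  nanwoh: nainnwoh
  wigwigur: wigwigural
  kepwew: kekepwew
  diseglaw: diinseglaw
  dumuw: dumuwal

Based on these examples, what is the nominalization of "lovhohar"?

kepwew and dumuw both end in -w yet inflect differently (kekepwew, dumuwal), so the final letter is not what conditions the rule; the last vowel is.
"lovhohar" has last vowel 'a'. The stems whose last vowel is 'a' (gelar → geinlar, diseglaw → diinseglaw) insert -in- after the first vowel.
The other patterns: stems whose last vowel is 'e' repeat the first consonant+vowel as a prefix; stems whose last vowel is 'u' add -al.
So lovhohar → loinvhohar.

loinvhohar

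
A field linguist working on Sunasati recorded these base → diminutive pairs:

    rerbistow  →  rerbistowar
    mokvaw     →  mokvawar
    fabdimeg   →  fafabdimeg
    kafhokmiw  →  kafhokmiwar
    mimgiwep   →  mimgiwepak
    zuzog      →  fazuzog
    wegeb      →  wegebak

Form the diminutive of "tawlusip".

tawlusipak

zuzog and rerbistow both have last vowel 'o' yet inflect differently (fazuzog, rerbistowar), so the last vowel is not what conditions the rule; the final letter is.
"tawlusip" ends in -p. The one such stem in the data (mimgiwep → mimgiwepak) adds -ak, so the same rule applies.
So tawlusip → tawlusipak.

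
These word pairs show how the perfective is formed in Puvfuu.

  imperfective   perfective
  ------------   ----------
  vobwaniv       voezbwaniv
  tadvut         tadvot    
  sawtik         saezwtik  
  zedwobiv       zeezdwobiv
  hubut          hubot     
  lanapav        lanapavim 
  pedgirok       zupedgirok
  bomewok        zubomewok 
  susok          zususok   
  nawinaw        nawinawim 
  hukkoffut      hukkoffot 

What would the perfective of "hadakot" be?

zuhadakot

pedgirok and sawtik both end in -k yet inflect differently (zupedgirok, saezwtik), so the final letter is not what conditions the rule; the last vowel is.
"hadakot" has last vowel 'o'. The stems whose last vowel is 'o' (pedgirok → zupedgirok, bomewok → zubomewok, susok → zususok) add the prefix zu-.
The other patterns: stems whose last vowel is 'u' change the last vowel to 'o'; stems whose last vowel is 'a' add -im; stems whose last vowel is 'i' insert -ez- after the first vowel.
So hadakot → zuhadakot.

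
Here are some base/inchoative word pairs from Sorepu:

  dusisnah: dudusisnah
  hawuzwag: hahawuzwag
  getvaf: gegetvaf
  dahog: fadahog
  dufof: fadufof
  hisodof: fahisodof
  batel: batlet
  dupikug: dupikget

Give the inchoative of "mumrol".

famumrol

hawuzwag and dahog both end in -g yet inflect differently (hahawuzwag, fadahog), so the final letter is not what conditions the rule; the last vowel is.
"mumrol" has last vowel 'o'. The stems whose last vowel is 'o' (dahog → fadahog, dufof → fadufof, hisodof → fahisodof) add the prefix fa-.
The other patterns: stems whose last vowel is 'a' repeat the first consonant+vowel as a prefix; stems whose last vowel is 'e' or 'u' delete the last vowel and add -et.
So mumrol → famumrol.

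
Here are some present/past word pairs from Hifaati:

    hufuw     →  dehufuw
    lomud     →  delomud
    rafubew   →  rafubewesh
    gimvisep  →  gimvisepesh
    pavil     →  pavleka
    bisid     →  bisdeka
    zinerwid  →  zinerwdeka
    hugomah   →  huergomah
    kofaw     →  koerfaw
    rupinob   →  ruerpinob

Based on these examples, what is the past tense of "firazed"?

hufuw and rafubew both end in -w yet inflect differently (dehufuw, rafubewesh), so the final letter is not what conditions the rule; the last vowel is.
"firazed" has last vowel 'e'. The stems whose last vowel is 'e' (rafubew → rafubewesh, gimvisep → gimvisepesh) add -esh.
So firazed → firazedesh.

firazedesh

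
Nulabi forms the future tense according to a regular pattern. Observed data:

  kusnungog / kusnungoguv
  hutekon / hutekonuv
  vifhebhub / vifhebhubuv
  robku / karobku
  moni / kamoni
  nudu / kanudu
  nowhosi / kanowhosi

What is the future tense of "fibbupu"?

kafibbupu

"fibbupu" ends in a vowel. The stems ending in a vowel (robku → karobku, moni → kamoni, nudu → kanudu) add the prefix ka-.
The other pattern: stems ending in a consonant add -uv.
So fibbupu → kafibbupu.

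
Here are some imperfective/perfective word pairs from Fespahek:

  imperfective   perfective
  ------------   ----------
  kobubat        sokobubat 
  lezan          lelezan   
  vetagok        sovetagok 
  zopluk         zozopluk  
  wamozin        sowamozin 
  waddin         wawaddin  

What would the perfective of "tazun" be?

zopluk and vetagok both end in -k yet inflect differently (zozopluk, sovetagok), so the final letter is not what conditions the rule; the number of vowels is.
"tazun" has 2 vowels. The stems with 2 vowels (waddin → wawaddin, zopluk → zozopluk, lezan → lelezan) repeat the first consonant+vowel as a prefix.
The other pattern: stems with 3 vowels add the prefix so-.
So tazun → tatazun.

tatazun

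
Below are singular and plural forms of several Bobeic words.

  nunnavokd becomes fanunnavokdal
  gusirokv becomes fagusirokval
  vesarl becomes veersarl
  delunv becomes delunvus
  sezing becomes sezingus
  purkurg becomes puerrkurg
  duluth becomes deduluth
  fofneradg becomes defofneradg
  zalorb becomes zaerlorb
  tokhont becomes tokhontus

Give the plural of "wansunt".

wansuntus

gusirokv and delunv both end in -v yet inflect differently (fagusirokval, delunvus), so the final letter is not what conditions the rule; the second-to-last letter is.
"wansunt" has second-to-last letter 'n'. The stems whose second-to-last letter is 'n' (delunv → delunvus, tokhont → tokhontus, sezing → sezingus) add -us.
The other patterns: stems whose second-to-last letter is 'k' add fa- … -al around the stem; stems whose second-to-last letter is 'r' insert -er- after the first vowel; stems whose second-to-last letter is 'd' or 't' add the prefix de-.
So wansunt → wansuntus.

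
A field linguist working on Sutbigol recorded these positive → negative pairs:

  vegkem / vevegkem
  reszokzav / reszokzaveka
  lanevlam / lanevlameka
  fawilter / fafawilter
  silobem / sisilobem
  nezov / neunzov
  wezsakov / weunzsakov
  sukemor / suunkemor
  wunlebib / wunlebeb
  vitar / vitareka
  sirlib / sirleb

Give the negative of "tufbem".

"tufbem" has last vowel 'e'. The stems whose last vowel is 'e' (silobem → sisilobem, fawilter → fafawilter, vegkem → vevegkem) repeat the first consonant+vowel as a prefix.
The other patterns: stems whose last vowel is 'o' insert -un- after the first vowel; stems whose last vowel is 'i' change the last vowel to 'e'; stems whose last vowel is 'a' add -eka.
So tufbem → tutufbem.

tutufbem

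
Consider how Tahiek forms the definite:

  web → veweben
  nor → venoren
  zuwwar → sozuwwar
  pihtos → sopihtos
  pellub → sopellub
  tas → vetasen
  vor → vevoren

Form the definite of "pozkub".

sopozkub

"pozkub" has 2 vowels. The stems with 2 vowels (pellub → sopellub, pihtos → sopihtos, zuwwar → sozuwwar) add the prefix so-.
The other pattern: stems with 1 vowel add ve- … -en around the stem.
So pozkub → sopozkub.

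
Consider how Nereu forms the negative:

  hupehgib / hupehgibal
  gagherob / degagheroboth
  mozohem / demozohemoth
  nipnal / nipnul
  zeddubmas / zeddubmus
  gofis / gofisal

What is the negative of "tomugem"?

zeddubmas and gofis both end in -s yet inflect differently (zeddubmus, gofisal), so the final letter is not what conditions the rule; the last vowel is.
"tomugem" has last vowel 'e'. The one such stem in the data (mozohem → demozohemoth) adds de- … -oth around the stem, so the same rule applies.
So tomugem → detomugemoth.

detomugemoth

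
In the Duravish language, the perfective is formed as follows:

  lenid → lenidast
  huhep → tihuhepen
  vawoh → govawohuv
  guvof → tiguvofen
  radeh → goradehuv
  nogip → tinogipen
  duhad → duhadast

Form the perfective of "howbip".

nogip and lenid both have last vowel 'i' yet inflect differently (tinogipen, lenidast), so the last vowel is not what conditions the rule; the final letter is.
"howbip" ends in -p. The stems ending in -p (nogip → tinogipen, huhep → tihuhepen) add ti- … -en around the stem.
So howbip → tihowbipen.

tihowbipen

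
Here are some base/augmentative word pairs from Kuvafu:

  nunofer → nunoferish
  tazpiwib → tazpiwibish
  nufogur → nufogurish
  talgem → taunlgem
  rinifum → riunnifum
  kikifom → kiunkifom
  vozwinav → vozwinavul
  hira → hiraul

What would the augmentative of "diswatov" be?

nunofer and talgem both have last vowel 'e' yet inflect differently (nunoferish, taunlgem), so the last vowel is not what conditions the rule; the final letter is.
"diswatov" ends in -v. The one such stem in the data (vozwinav → vozwinavul) adds -ul, so the same rule applies.
So diswatov → diswatovul.

diswatovul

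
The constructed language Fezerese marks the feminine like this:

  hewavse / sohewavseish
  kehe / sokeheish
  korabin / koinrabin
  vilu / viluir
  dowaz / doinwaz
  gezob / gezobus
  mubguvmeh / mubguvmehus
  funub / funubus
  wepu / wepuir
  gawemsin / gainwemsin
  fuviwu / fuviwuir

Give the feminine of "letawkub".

kehe and mubguvmeh both have last vowel 'e' yet inflect differently (sokeheish, mubguvmehus), so the last vowel is not what conditions the rule; the final letter is.
"letawkub" ends in -b. The stems ending in -b (gezob → gezobus, funub → funubus) add -us.
The other patterns: stems ending in -u add -ir; stems ending in -e add so- … -ish around the stem; stems ending in -n or -z insert -in- after the first vowel.
So letawkub → letawkubus.

letawkubus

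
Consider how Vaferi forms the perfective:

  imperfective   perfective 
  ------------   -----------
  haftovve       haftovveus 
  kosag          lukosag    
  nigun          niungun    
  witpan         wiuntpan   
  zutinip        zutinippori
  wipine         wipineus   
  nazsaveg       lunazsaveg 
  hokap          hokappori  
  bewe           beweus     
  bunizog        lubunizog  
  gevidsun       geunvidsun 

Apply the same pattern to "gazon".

gaunzon

witpan and hokap both have last vowel 'a' yet inflect differently (wiuntpan, hokappori), so the last vowel is not what conditions the rule; the final letter is.
"gazon" ends in -n. The stems ending in -n (nigun → niungun, gevidsun → geunvidsun, witpan → wiuntpan) insert -un- after the first vowel.
So gazon → gaunzon.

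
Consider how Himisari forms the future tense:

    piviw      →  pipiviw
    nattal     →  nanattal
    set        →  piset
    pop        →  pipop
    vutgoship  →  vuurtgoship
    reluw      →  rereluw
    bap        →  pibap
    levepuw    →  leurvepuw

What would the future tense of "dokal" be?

piviw and levepuw both end in -w yet inflect differently (pipiviw, leurvepuw), so the final letter is not what conditions the rule; the number of vowels is.
"dokal" has 2 vowels. The stems with 2 vowels (nattal → nanattal, piviw → pipiviw, reluw → rereluw) repeat the first consonant+vowel as a prefix.
So dokal → dodokal.

dodokal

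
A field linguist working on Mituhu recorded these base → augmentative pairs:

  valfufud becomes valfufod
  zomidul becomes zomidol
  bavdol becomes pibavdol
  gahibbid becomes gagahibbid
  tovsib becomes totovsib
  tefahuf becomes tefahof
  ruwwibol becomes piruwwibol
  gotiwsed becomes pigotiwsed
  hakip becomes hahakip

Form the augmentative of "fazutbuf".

fazutbof

valfufud and gahibbid both end in -d yet inflect differently (valfufod, gagahibbid), so the final letter is not what conditions the rule; the last vowel is.
"fazutbuf" has last vowel 'u'. The stems whose last vowel is 'u' (zomidul → zomidol, valfufud → valfufod, tefahuf → tefahof) change the last vowel to 'o'.
So fazutbuf → fazutbof.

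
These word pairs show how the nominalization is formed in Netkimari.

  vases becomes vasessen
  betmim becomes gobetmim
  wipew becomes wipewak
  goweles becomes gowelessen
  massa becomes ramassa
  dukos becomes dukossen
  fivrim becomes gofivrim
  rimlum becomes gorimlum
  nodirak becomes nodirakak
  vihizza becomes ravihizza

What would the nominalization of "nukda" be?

ranukda

"nukda" ends in -a. The stems ending in -a (massa → ramassa, vihizza → ravihizza) add the prefix ra-.
The other patterns: stems ending in -m add the prefix go-; stems ending in -s double the final consonant and add -en; stems ending in -k or -w add -ak.
So nukda → ranukda.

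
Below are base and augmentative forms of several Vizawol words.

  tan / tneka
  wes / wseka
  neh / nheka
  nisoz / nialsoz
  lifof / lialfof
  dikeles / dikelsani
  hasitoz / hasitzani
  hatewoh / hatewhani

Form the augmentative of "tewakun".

"tewakun" has 3 vowels. The stems with 3 vowels (dikeles → dikelsani, hasitoz → hasitzani, hatewoh → hatewhani) delete the last vowel and add -ani.
The other patterns: stems with 1 vowel delete the last vowel and add -eka; stems with 2 vowels insert -al- after the first vowel.
So tewakun → tewaknani.

tewaknani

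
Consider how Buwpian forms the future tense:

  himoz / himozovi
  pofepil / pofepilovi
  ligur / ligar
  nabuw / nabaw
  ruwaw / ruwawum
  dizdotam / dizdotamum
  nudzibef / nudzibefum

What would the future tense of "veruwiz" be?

"veruwiz" has last vowel 'i'. The one such stem in the data (pofepil → pofepilovi) adds -ovi, so the same rule applies.
The other patterns: stems whose last vowel is 'u' change the last vowel to 'a'; stems whose last vowel is 'a' or 'e' add -um.
So veruwiz → veruwizovi.

veruwizovi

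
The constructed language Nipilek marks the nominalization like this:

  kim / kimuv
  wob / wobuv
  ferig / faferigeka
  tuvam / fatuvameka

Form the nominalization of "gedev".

fagedeveka

tuvam and kim both end in -m yet inflect differently (fatuvameka, kimuv), so the final letter is not what conditions the rule; the number of vowels is.
"gedev" has 2 vowels. The stems with 2 vowels (tuvam → fatuvameka, ferig → faferigeka) add fa- … -eka around the stem.
The other pattern: stems with 1 vowel add -uv.
So gedev → fagedeveka.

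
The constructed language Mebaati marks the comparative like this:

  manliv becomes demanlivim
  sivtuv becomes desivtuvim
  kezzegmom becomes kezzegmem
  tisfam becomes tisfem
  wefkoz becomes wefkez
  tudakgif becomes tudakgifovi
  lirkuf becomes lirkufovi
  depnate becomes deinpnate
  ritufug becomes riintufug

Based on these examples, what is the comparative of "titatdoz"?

"titatdoz" ends in -z. The one such stem in the data (wefkoz → wefkez) changes the last vowel to 'e' (as do kezzegmom, tisfam), so the same rule applies.
The other patterns: stems ending in -v add de- … -im around the stem; stems ending in -f add -ovi; stems ending in -e or -g insert -in- after the first vowel.
So titatdoz → titatdez.

titatdez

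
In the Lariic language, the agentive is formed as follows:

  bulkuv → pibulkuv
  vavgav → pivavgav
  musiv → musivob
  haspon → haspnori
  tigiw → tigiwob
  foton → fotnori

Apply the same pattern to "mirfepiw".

"mirfepiw" has last vowel 'i'. The stems whose last vowel is 'i' (tigiw → tigiwob, musiv → musivob) add -ob.
So mirfepiw → mirfepiwob.

mirfepiwob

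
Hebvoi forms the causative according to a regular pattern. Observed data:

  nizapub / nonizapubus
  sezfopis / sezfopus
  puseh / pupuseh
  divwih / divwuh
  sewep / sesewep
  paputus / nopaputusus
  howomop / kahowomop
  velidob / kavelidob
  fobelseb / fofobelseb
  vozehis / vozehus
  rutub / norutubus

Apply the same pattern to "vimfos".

paputus and sezfopis both end in -s yet inflect differently (nopaputusus, sezfopus), so the final letter is not what conditions the rule; the last vowel is.
"vimfos" has last vowel 'o'. The stems whose last vowel is 'o' (howomop → kahowomop, velidob → kavelidob) add the prefix ka-.
The other patterns: stems whose last vowel is 'u' add no- … -us around the stem; stems whose last vowel is 'i' change the last vowel to 'u'; stems whose last vowel is 'e' repeat the first consonant+vowel as a prefix.
So vimfos → kavimfos.

kavimfos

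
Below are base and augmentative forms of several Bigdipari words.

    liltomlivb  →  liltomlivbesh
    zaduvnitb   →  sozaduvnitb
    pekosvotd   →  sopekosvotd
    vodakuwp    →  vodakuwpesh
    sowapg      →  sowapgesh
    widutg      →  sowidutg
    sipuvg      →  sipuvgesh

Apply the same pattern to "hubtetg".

sohubtetg

widutg and sowapg both end in -g yet inflect differently (sowidutg, sowapgesh), so the final letter is not what conditions the rule; the second-to-last letter is.
"hubtetg" has second-to-last letter 't'. The stems whose second-to-last letter is 't' (pekosvotd → sopekosvotd, zaduvnitb → sozaduvnitb, widutg → sowidutg) add the prefix so-.
So hubtetg → sohubtetg.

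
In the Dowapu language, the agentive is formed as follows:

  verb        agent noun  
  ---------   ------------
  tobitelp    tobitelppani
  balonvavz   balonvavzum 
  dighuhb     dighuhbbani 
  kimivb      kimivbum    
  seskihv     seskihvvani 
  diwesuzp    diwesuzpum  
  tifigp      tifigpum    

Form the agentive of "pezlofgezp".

pezlofgezpum

"pezlofgezp" has second-to-last letter 'z'. The one such stem in the data (diwesuzp → diwesuzpum) adds -um, so the same rule applies.
So pezlofgezp → pezlofgezpum.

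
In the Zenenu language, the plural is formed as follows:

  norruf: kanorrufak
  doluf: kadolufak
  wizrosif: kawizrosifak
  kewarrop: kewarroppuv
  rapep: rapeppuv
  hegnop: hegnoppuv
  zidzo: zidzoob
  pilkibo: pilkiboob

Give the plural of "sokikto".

sokiktoob

kewarrop and zidzo both have last vowel 'o' yet inflect differently (kewarroppuv, zidzoob), so the last vowel is not what conditions the rule; the final letter is.
"sokikto" ends in -o. The stems ending in -o (zidzo → zidzoob, pilkibo → pilkiboob) add -ob.
The other patterns: stems ending in -f add ka- … -ak around the stem; stems ending in -p double the final consonant and add -uv.
So sokikto → sokiktoob.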